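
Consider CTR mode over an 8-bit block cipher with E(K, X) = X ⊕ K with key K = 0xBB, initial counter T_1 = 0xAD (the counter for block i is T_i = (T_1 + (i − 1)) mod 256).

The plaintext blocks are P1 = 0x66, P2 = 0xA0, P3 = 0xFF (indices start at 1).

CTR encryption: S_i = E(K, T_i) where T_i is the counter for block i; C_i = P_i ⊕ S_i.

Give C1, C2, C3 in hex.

C1 = 0x70, C2 = 0xB5, C3 = 0xEB

C1: T = 0xAD, S = E(K, T) = 0x16; 0x66 ⊕ 0x16 = 0x70.
C2: T = 0xAE, S = E(K, T) = 0x15; 0xA0 ⊕ 0x15 = 0xB5.
C3: T = 0xAF, S = E(K, T) = 0x14; 0xFF ⊕ 0x14 = 0xEB.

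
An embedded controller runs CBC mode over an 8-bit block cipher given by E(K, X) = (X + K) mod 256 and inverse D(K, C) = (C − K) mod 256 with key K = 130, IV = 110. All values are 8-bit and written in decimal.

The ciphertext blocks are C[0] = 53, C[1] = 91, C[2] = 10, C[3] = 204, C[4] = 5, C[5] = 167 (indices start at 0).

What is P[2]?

P[2] = 211

CBC decryption: P_i = D(K, C_i) ⊕ C_{i−1}, with C_{−1} = IV.
P[2]: D(K, 10) = 136; 136 ⊕ 91 = 211.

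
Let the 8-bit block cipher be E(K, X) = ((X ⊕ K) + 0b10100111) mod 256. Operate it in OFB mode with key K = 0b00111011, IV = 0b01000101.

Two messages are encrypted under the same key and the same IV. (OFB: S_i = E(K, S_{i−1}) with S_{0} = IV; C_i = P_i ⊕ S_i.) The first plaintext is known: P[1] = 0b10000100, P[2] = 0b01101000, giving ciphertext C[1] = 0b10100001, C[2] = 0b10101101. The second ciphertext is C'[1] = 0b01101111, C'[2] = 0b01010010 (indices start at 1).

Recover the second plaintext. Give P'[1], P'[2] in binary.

In OFB with a reused IV, both messages share the same keystream S_i, so C_i ⊕ C'_i = P_i ⊕ P'_i and thus P'_i = P_i ⊕ C_i ⊕ C'_i.
P'[1]: 0b10000100 ⊕ 0b10100001 ⊕ 0b01101111 = 0b01001010.
P'[2]: 0b01101000 ⊕ 0b10101101 ⊕ 0b01010010 = 0b10010111.

P'[1] = 0b01001010, P'[2] = 0b10010111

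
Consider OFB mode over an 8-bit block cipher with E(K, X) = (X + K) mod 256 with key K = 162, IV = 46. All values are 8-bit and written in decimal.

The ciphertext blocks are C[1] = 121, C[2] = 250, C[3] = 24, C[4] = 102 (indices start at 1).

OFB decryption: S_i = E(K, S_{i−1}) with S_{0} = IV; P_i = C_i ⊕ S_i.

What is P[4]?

P[4] = 208

P[1]: S = E(K, 46) = 208; 121 ⊕ 208 = 169.
P[2]: S = E(K, 208) = 114; 250 ⊕ 114 = 136.
P[3]: S = E(K, 114) = 20; 24 ⊕ 20 = 12.
P[4]: S = E(K, 20) = 182; 102 ⊕ 182 = 208.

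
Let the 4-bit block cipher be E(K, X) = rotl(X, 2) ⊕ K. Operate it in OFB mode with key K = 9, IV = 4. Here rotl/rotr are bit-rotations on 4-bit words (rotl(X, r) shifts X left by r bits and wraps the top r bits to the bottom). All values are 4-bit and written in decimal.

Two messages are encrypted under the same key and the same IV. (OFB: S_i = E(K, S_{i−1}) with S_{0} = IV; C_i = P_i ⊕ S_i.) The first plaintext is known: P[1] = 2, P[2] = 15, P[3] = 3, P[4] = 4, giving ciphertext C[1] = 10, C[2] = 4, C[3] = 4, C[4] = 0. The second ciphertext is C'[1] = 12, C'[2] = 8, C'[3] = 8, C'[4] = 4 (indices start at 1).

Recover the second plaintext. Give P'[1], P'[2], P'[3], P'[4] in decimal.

In OFB with a reused IV, both messages share the same keystream S_i, so C_i ⊕ C'_i = P_i ⊕ P'_i and thus P'_i = P_i ⊕ C_i ⊕ C'_i.
P'[1]: 2 ⊕ 10 ⊕ 12 = 4.
P'[2]: 15 ⊕ 4 ⊕ 8 = 3.
P'[3]: 3 ⊕ 4 ⊕ 8 = 15.
P'[4]: 4 ⊕ 0 ⊕ 4 = 0.

P'[1] = 4, P'[2] = 3, P'[3] = 15, P'[4] = 0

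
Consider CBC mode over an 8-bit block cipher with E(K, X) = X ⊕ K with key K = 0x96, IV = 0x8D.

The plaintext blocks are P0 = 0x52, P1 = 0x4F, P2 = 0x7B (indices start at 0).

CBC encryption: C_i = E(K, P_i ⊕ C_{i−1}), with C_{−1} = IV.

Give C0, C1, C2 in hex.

C0 = 0x49, C1 = 0x90, C2 = 0x7D

C0: P0 ⊕ 0x8D = 0xDF; E(K, 0xDF) = 0x49.
C1: P1 ⊕ 0x49 = 0x06; E(K, 0x06) = 0x90.
C2: P2 ⊕ 0x90 = 0xEB; E(K, 0xEB) = 0x7D.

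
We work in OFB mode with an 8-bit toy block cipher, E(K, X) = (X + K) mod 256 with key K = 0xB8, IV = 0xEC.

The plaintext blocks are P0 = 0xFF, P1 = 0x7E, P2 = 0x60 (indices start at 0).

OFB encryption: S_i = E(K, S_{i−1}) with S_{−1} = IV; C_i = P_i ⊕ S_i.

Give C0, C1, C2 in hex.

C0 = 0x5B, C1 = 0x22, C2 = 0x74

C0: S = E(K, 0xEC) = 0xA4; 0xFF ⊕ 0xA4 = 0x5B.
C1: S = E(K, 0xA4) = 0x5C; 0x7E ⊕ 0x5C = 0x22.
C2: S = E(K, 0x5C) = 0x14; 0x60 ⊕ 0x14 = 0x74.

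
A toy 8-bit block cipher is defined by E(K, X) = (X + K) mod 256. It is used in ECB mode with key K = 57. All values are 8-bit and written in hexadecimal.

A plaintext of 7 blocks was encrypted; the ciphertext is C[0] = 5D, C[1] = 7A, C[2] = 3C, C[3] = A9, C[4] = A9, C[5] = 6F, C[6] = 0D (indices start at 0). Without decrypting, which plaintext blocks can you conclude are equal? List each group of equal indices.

ECB encrypts each block independently with the same key, so equal ciphertext blocks imply equal plaintext blocks.
C[3] = C[4] = A9, so P[3] = P[4].

P[3] = P[4]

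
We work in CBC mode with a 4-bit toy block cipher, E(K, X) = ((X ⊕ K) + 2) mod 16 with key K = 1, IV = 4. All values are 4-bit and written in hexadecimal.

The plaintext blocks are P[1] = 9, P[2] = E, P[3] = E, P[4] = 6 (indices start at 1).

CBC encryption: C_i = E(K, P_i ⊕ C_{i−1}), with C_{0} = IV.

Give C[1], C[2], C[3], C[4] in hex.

C[1]: P[1] ⊕ 4 = D; E(K, D) = E.
C[2]: P[2] ⊕ E = 0; E(K, 0) = 3.
C[3]: P[3] ⊕ 3 = D; E(K, D) = E.
C[4]: P[4] ⊕ E = 8; E(K, 8) = B.

C[1] = E, C[2] = 3, C[3] = E, C[4] = B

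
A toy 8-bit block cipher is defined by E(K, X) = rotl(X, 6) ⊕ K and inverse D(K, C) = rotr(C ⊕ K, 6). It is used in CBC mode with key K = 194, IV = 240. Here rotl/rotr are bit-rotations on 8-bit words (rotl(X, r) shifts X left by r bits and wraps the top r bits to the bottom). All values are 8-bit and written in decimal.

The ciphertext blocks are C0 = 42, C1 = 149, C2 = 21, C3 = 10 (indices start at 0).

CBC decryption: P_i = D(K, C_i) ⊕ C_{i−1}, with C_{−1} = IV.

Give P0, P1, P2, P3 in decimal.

P0 = 83, P1 = 119, P2 = 202, P3 = 54

P0: D(K, 42) = 163; 163 ⊕ 240 = 83.
P1: D(K, 149) = 93; 93 ⊕ 42 = 119.
P2: D(K, 21) = 95; 95 ⊕ 149 = 202.
P3: D(K, 10) = 35; 35 ⊕ 21 = 54.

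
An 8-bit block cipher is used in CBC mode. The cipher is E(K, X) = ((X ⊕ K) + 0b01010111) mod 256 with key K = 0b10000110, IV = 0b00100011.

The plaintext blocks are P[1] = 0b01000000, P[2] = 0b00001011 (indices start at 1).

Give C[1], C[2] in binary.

CBC encryption: C_i = E(K, P_i ⊕ C_{i−1}), with C_{0} = IV.
C[1]: P[1] ⊕ 0b00100011 = 0b01100011; E(K, 0b01100011) = 0b00111100.
C[2]: P[2] ⊕ 0b00111100 = 0b00110111; E(K, 0b00110111) = 0b00001000.

C[1] = 0b00111100, C[2] = 0b00001000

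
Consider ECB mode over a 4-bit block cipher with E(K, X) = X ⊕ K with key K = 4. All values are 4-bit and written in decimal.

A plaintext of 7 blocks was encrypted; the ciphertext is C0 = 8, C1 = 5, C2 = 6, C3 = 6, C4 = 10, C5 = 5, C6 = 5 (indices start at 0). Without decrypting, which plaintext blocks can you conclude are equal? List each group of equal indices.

P1 = P5 = P6; P2 = P3

ECB encrypts each block independently with the same key, so equal ciphertext blocks imply equal plaintext blocks.
C1 = C5 = C6 = 5, so P1 = P5 = P6.
C2 = C3 = 6, so P2 = P3.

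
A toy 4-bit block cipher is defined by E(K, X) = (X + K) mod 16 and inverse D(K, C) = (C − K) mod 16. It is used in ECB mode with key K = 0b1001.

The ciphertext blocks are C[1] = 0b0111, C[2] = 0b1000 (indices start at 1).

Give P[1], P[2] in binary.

ECB decryption: P_i = D(K, C_i).
P[1]: D(K, 0b0111) = 0b1110.
P[2]: D(K, 0b1000) = 0b1111.

P[1] = 0b1110, P[2] = 0b1111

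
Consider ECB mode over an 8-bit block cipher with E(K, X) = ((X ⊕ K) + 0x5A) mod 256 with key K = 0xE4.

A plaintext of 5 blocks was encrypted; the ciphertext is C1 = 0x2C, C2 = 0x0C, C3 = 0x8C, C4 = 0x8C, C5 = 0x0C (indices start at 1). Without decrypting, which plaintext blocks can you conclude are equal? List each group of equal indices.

ECB encrypts each block independently with the same key, so equal ciphertext blocks imply equal plaintext blocks.
C2 = C5 = 0x0C, so P2 = P5.
C3 = C4 = 0x8C, so P3 = P4.

P2 = P5; P3 = P4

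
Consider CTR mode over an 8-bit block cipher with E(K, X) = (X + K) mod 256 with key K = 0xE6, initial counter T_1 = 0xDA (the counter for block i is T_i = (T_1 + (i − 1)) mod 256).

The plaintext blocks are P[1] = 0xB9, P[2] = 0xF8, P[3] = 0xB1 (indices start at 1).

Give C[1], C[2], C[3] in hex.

CTR encryption: S_i = E(K, T_i) where T_i is the counter for block i; C_i = P_i ⊕ S_i.
C[1]: T = 0xDA, S = E(K, T) = 0xC0; 0xB9 ⊕ 0xC0 = 0x79.
C[2]: T = 0xDB, S = E(K, T) = 0xC1; 0xF8 ⊕ 0xC1 = 0x39.
C[3]: T = 0xDC, S = E(K, T) = 0xC2; 0xB1 ⊕ 0xC2 = 0x73.

C[1] = 0x79, C[2] = 0x39, C[3] = 0x73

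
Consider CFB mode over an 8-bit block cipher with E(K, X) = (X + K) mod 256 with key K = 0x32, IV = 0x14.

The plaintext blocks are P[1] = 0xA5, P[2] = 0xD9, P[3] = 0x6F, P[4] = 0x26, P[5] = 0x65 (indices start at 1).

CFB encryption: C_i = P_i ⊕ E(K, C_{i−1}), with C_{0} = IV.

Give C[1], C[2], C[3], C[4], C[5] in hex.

C[1] = 0xE3, C[2] = 0xCC, C[3] = 0x91, C[4] = 0xE5, C[5] = 0x72

C[1]: E(K, 0x14) = 0x46; 0xA5 ⊕ 0x46 = 0xE3.
C[2]: E(K, 0xE3) = 0x15; 0xD9 ⊕ 0x15 = 0xCC.
C[3]: E(K, 0xCC) = 0xFE; 0x6F ⊕ 0xFE = 0x91.
C[4]: E(K, 0x91) = 0xC3; 0x26 ⊕ 0xC3 = 0xE5.
C[5]: E(K, 0xE5) = 0x17; 0x65 ⊕ 0x17 = 0x72.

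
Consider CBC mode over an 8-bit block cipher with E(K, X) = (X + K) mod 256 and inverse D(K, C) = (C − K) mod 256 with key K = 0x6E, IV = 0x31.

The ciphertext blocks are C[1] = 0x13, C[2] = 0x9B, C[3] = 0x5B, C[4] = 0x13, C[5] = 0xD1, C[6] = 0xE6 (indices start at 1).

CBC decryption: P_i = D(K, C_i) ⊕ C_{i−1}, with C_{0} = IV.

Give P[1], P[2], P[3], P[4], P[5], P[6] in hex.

P[1]: D(K, 0x13) = 0xA5; 0xA5 ⊕ 0x31 = 0x94.
P[2]: D(K, 0x9B) = 0x2D; 0x2D ⊕ 0x13 = 0x3E.
P[3]: D(K, 0x5B) = 0xED; 0xED ⊕ 0x9B = 0x76.
P[4]: D(K, 0x13) = 0xA5; 0xA5 ⊕ 0x5B = 0xFE.
P[5]: D(K, 0xD1) = 0x63; 0x63 ⊕ 0x13 = 0x70.
P[6]: D(K, 0xE6) = 0x78; 0x78 ⊕ 0xD1 = 0xA9.

P[1] = 0x94, P[2] = 0x3E, P[3] = 0x76, P[4] = 0xFE, P[5] = 0x70, P[6] = 0xA9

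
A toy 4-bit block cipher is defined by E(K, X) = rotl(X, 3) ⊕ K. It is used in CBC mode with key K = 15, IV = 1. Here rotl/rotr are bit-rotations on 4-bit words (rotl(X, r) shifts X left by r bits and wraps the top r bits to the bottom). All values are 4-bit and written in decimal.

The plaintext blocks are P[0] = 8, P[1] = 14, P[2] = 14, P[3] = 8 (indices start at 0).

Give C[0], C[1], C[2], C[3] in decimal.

C[0] = 3, C[1] = 1, C[2] = 0, C[3] = 11

CBC encryption: C_i = E(K, P_i ⊕ C_{i−1}), with C_{−1} = IV.
C[0]: P[0] ⊕ 1 = 9; E(K, 9) = 3.
C[1]: P[1] ⊕ 3 = 13; E(K, 13) = 1.
C[2]: P[2] ⊕ 1 = 15; E(K, 15) = 0.
C[3]: P[3] ⊕ 0 = 8; E(K, 8) = 11.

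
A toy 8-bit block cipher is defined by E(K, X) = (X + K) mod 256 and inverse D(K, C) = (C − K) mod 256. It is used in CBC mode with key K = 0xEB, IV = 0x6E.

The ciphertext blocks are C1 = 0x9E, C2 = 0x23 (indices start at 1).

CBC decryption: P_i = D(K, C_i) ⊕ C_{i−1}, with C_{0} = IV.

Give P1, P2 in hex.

P1 = 0xDD, P2 = 0xA6

P1: D(K, 0x9E) = 0xB3; 0xB3 ⊕ 0x6E = 0xDD.
P2: D(K, 0x23) = 0x38; 0x38 ⊕ 0x9E = 0xA6.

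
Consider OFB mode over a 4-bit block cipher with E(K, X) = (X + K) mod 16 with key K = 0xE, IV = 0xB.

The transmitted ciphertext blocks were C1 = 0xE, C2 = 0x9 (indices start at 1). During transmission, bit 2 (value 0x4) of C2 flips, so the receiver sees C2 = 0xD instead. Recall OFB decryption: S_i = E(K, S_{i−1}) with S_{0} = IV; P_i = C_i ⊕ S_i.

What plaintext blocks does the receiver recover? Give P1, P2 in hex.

P1 = 0x7, P2 = 0xA

Only C2 changed, to 0xD. In OFB, a change in C_i flips the same bit in P_i only; the keystream is unaffected. Decrypting the received ciphertext:
P1: S = E(K, 0xB) = 0x9; 0xE ⊕ 0x9 = 0x7.
P2: S = E(K, 0x9) = 0x7; 0xD ⊕ 0x7 = 0xA.
Blocks that differ from the original plaintext: P2.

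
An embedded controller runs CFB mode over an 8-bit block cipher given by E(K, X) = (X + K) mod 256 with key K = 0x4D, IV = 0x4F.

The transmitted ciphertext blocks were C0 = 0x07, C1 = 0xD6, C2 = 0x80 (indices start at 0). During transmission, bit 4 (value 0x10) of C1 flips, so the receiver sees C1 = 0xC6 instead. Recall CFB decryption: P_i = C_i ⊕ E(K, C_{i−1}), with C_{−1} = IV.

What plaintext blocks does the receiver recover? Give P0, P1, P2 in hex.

Only C1 changed, to 0xC6. In CFB, a change in C_i flips the same bit in P_i and garbles P_{i+1}. Decrypting the received ciphertext:
P0: E(K, 0x4F) = 0x9C; 0x07 ⊕ 0x9C = 0x9B.
P1: E(K, 0x07) = 0x54; 0xC6 ⊕ 0x54 = 0x92.
P2: E(K, 0xC6) = 0x13; 0x80 ⊕ 0x13 = 0x93.
Blocks that differ from the original plaintext: P1, P2.

P0 = 0x9B, P1 = 0x92, P2 = 0x93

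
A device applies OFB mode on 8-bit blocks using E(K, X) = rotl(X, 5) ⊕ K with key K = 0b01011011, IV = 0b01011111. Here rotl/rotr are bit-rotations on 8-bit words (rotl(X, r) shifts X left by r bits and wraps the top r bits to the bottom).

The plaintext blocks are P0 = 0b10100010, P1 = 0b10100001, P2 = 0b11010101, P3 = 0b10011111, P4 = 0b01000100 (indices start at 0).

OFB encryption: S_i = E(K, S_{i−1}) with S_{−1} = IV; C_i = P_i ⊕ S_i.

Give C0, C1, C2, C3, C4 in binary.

C0 = 0b00010010, C1 = 0b11101100, C2 = 0b00100111, C3 = 0b10011010, C4 = 0b10111111

C0: S = E(K, 0b01011111) = 0b10110000; 0b10100010 ⊕ 0b10110000 = 0b00010010.
C1: S = E(K, 0b10110000) = 0b01001101; 0b10100001 ⊕ 0b01001101 = 0b11101100.
C2: S = E(K, 0b01001101) = 0b11110010; 0b11010101 ⊕ 0b11110010 = 0b00100111.
C3: S = E(K, 0b11110010) = 0b00000101; 0b10011111 ⊕ 0b00000101 = 0b10011010.
C4: S = E(K, 0b00000101) = 0b11111011; 0b01000100 ⊕ 0b11111011 = 0b10111111.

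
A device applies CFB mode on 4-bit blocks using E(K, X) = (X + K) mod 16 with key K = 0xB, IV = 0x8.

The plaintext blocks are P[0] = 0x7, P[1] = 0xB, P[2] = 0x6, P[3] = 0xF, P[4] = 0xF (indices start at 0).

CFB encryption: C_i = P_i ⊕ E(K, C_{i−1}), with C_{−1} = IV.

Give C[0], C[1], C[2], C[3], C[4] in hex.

C[0] = 0x4, C[1] = 0x4, C[2] = 0x9, C[3] = 0xB, C[4] = 0x9

C[0]: E(K, 0x8) = 0x3; 0x7 ⊕ 0x3 = 0x4.
C[1]: E(K, 0x4) = 0xF; 0xB ⊕ 0xF = 0x4.
C[2]: E(K, 0x4) = 0xF; 0x6 ⊕ 0xF = 0x9.
C[3]: E(K, 0x9) = 0x4; 0xF ⊕ 0x4 = 0xB.
C[4]: E(K, 0xB) = 0x6; 0xF ⊕ 0x6 = 0x9.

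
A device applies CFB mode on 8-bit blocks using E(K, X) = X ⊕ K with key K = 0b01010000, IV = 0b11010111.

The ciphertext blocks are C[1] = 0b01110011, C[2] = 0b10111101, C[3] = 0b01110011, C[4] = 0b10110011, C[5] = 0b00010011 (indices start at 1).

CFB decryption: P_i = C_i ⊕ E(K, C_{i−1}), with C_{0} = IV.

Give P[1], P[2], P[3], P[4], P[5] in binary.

P[1]: E(K, 0b11010111) = 0b10000111; 0b01110011 ⊕ 0b10000111 = 0b11110100.
P[2]: E(K, 0b01110011) = 0b00100011; 0b10111101 ⊕ 0b00100011 = 0b10011110.
P[3]: E(K, 0b10111101) = 0b11101101; 0b01110011 ⊕ 0b11101101 = 0b10011110.
P[4]: E(K, 0b01110011) = 0b00100011; 0b10110011 ⊕ 0b00100011 = 0b10010000.
P[5]: E(K, 0b10110011) = 0b11100011; 0b00010011 ⊕ 0b11100011 = 0b11110000.

P[1] = 0b11110100, P[2] = 0b10011110, P[3] = 0b10011110, P[4] = 0b10010000, P[5] = 0b11110000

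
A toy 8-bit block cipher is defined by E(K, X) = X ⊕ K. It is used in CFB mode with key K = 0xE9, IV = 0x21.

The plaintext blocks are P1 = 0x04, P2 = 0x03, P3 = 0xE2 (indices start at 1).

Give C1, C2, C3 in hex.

C1 = 0xCC, C2 = 0x26, C3 = 0x2D

CFB encryption: C_i = P_i ⊕ E(K, C_{i−1}), with C_{0} = IV.
C1: E(K, 0x21) = 0xC8; 0x04 ⊕ 0xC8 = 0xCC.
C2: E(K, 0xCC) = 0x25; 0x03 ⊕ 0x25 = 0x26.
C3: E(K, 0x26) = 0xCF; 0xE2 ⊕ 0xCF = 0x2D.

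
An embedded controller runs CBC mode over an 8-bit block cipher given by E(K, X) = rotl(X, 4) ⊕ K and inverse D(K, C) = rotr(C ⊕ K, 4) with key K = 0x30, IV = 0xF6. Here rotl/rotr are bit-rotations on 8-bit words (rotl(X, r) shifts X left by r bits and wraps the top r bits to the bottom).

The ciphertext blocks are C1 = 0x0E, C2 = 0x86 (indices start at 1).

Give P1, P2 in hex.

CBC decryption: P_i = D(K, C_i) ⊕ C_{i−1}, with C_{0} = IV.
P1: D(K, 0x0E) = 0xE3; 0xE3 ⊕ 0xF6 = 0x15.
P2: D(K, 0x86) = 0x6B; 0x6B ⊕ 0x0E = 0x65.

P1 = 0x15, P2 = 0x65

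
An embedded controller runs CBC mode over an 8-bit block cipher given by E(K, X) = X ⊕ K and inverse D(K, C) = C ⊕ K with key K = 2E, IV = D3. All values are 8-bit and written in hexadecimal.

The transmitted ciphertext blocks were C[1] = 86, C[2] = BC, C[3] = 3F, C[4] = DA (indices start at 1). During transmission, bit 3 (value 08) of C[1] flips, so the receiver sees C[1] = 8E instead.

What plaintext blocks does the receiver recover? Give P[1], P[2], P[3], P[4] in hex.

P[1] = 73, P[2] = 1C, P[3] = AD, P[4] = CB

CBC decryption: P_i = D(K, C_i) ⊕ C_{i−1}, with C_{0} = IV.
Only C[1] changed, to 8E. In CBC, a change in C_i garbles P_i and flips the same bit in P_{i+1}. Decrypting the received ciphertext:
P[1]: D(K, 8E) = A0; A0 ⊕ D3 = 73.
P[2]: D(K, BC) = 92; 92 ⊕ 8E = 1C.
P[3]: D(K, 3F) = 11; 11 ⊕ BC = AD.
P[4]: D(K, DA) = F4; F4 ⊕ 3F = CB.
Blocks that differ from the original plaintext: P[1], P[2].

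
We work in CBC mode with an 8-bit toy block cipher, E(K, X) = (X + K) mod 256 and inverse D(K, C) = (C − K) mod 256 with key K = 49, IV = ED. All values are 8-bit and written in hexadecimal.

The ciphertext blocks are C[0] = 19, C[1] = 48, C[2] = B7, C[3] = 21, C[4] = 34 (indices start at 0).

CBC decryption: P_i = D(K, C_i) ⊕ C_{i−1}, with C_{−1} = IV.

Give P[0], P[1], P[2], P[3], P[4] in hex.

P[0] = 3D, P[1] = E6, P[2] = 26, P[3] = 6F, P[4] = CA

P[0]: D(K, 19) = D0; D0 ⊕ ED = 3D.
P[1]: D(K, 48) = FF; FF ⊕ 19 = E6.
P[2]: D(K, B7) = 6E; 6E ⊕ 48 = 26.
P[3]: D(K, 21) = D8; D8 ⊕ B7 = 6F.
P[4]: D(K, 34) = EB; EB ⊕ 21 = CA.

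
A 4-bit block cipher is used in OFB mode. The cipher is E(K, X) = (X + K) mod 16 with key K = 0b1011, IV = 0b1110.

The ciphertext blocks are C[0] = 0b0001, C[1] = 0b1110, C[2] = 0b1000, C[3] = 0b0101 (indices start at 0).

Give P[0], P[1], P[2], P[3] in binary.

P[0] = 0b1000, P[1] = 0b1010, P[2] = 0b0111, P[3] = 0b1111

OFB decryption: S_i = E(K, S_{i−1}) with S_{−1} = IV; P_i = C_i ⊕ S_i.
P[0]: S = E(K, 0b1110) = 0b1001; 0b0001 ⊕ 0b1001 = 0b1000.
P[1]: S = E(K, 0b1001) = 0b0100; 0b1110 ⊕ 0b0100 = 0b1010.
P[2]: S = E(K, 0b0100) = 0b1111; 0b1000 ⊕ 0b1111 = 0b0111.
P[3]: S = E(K, 0b1111) = 0b1010; 0b0101 ⊕ 0b1010 = 0b1111.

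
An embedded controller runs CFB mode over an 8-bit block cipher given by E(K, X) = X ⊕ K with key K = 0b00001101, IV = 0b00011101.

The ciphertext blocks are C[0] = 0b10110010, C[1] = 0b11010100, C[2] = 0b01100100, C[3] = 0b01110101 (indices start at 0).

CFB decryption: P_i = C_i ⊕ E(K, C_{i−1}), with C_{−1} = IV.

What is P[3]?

P[3]: E(K, 0b01100100) = 0b01101001; 0b01110101 ⊕ 0b01101001 = 0b00011100.

P[3] = 0b00011100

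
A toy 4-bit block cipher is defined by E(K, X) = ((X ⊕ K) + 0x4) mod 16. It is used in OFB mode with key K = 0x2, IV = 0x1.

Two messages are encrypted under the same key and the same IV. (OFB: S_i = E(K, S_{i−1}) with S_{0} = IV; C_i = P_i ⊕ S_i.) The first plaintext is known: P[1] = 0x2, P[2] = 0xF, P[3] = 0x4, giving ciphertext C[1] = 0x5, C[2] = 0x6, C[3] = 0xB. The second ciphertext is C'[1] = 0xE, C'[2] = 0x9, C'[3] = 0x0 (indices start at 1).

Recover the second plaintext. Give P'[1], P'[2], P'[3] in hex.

P'[1] = 0x9, P'[2] = 0x0, P'[3] = 0xF

In OFB with a reused IV, both messages share the same keystream S_i, so C_i ⊕ C'_i = P_i ⊕ P'_i and thus P'_i = P_i ⊕ C_i ⊕ C'_i.
P'[1]: 0x2 ⊕ 0x5 ⊕ 0xE = 0x9.
P'[2]: 0xF ⊕ 0x6 ⊕ 0x9 = 0x0.
P'[3]: 0x4 ⊕ 0xB ⊕ 0x0 = 0xF.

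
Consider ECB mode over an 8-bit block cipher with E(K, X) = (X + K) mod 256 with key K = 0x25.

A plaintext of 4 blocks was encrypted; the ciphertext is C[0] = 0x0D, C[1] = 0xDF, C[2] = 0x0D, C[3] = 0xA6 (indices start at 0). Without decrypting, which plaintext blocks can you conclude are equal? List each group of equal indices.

ECB encrypts each block independently with the same key, so equal ciphertext blocks imply equal plaintext blocks.
C[0] = C[2] = 0x0D, so P[0] = P[2].

P[0] = P[2]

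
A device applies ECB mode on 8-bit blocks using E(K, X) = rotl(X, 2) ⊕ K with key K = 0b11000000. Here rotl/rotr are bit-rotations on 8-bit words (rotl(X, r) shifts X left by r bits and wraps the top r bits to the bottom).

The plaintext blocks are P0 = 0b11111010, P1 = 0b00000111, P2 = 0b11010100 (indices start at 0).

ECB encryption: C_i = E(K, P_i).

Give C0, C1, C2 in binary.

C0 = 0b00101011, C1 = 0b11011100, C2 = 0b10010011

C0: E(K, 0b11111010) = 0b00101011.
C1: E(K, 0b00000111) = 0b11011100.
C2: E(K, 0b11010100) = 0b10010011.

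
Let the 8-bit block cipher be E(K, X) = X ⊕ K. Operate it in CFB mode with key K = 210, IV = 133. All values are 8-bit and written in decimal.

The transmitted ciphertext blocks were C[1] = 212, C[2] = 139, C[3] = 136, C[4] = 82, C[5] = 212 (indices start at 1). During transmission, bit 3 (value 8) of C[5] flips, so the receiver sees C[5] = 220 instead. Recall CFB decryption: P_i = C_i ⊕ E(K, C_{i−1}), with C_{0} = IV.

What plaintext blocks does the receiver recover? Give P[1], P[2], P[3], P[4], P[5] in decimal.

P[1] = 131, P[2] = 141, P[3] = 209, P[4] = 8, P[5] = 92

Only C[5] changed, to 220. In CFB, a change in C_i flips the same bit in P_i and garbles P_{i+1}. Decrypting the received ciphertext:
P[1]: E(K, 133) = 87; 212 ⊕ 87 = 131.
P[2]: E(K, 212) = 6; 139 ⊕ 6 = 141.
P[3]: E(K, 139) = 89; 136 ⊕ 89 = 209.
P[4]: E(K, 136) = 90; 82 ⊕ 90 = 8.
P[5]: E(K, 82) = 128; 220 ⊕ 128 = 92.
Blocks that differ from the original plaintext: P[5].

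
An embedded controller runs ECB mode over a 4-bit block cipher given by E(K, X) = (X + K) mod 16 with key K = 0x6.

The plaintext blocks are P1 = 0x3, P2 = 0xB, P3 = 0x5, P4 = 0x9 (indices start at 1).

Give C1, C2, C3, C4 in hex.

ECB encryption: C_i = E(K, P_i).
C1: E(K, 0x3) = 0x9.
C2: E(K, 0xB) = 0x1.
C3: E(K, 0x5) = 0xB.
C4: E(K, 0x9) = 0xF.

C1 = 0x9, C2 = 0x1, C3 = 0xB, C4 = 0xF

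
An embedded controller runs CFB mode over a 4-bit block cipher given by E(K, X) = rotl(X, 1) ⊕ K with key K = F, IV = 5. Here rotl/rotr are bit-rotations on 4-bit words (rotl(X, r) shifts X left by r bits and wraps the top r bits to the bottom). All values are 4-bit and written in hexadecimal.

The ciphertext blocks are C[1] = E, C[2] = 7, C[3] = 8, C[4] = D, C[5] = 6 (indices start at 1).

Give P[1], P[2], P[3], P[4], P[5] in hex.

CFB decryption: P_i = C_i ⊕ E(K, C_{i−1}), with C_{0} = IV.
P[1]: E(K, 5) = 5; E ⊕ 5 = B.
P[2]: E(K, E) = 2; 7 ⊕ 2 = 5.
P[3]: E(K, 7) = 1; 8 ⊕ 1 = 9.
P[4]: E(K, 8) = E; D ⊕ E = 3.
P[5]: E(K, D) = 4; 6 ⊕ 4 = 2.

P[1] = B, P[2] = 5, P[3] = 9, P[4] = 3, P[5] = 2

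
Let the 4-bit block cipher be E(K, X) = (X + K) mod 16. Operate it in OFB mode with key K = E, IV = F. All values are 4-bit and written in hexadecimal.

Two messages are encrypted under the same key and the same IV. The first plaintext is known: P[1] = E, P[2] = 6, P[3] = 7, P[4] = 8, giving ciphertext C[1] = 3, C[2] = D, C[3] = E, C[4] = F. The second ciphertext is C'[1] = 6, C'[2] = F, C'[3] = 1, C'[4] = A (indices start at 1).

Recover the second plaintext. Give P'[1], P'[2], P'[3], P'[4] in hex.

In OFB with a reused IV, both messages share the same keystream S_i, so C_i ⊕ C'_i = P_i ⊕ P'_i and thus P'_i = P_i ⊕ C_i ⊕ C'_i.
P'[1]: E ⊕ 3 ⊕ 6 = B.
P'[2]: 6 ⊕ D ⊕ F = 4.
P'[3]: 7 ⊕ E ⊕ 1 = 8.
P'[4]: 8 ⊕ F ⊕ A = D.

P'[1] = B, P'[2] = 4, P'[3] = 8, P'[4] = D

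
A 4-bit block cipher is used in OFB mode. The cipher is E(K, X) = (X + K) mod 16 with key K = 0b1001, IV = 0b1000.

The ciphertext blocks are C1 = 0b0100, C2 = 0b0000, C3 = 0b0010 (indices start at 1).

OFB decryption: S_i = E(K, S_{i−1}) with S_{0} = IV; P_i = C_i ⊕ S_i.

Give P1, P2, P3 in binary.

P1 = 0b0101, P2 = 0b1010, P3 = 0b0001

P1: S = E(K, 0b1000) = 0b0001; 0b0100 ⊕ 0b0001 = 0b0101.
P2: S = E(K, 0b0001) = 0b1010; 0b0000 ⊕ 0b1010 = 0b1010.
P3: S = E(K, 0b1010) = 0b0011; 0b0010 ⊕ 0b0011 = 0b0001.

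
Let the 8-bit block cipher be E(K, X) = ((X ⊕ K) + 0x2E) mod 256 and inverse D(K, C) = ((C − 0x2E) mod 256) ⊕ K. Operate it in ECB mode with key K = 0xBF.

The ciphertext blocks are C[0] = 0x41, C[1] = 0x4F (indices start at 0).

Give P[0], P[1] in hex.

ECB decryption: P_i = D(K, C_i).
P[0]: D(K, 0x41) = 0xAC.
P[1]: D(K, 0x4F) = 0x9E.

P[0] = 0xAC, P[1] = 0x9E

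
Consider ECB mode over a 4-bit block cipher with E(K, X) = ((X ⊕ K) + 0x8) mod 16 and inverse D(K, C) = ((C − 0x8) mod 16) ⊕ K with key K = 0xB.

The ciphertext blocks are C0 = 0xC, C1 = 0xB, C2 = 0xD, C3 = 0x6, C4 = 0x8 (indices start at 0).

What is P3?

ECB decryption: P_i = D(K, C_i).
P3: D(K, 0x6) = 0x5.

P3 = 0x5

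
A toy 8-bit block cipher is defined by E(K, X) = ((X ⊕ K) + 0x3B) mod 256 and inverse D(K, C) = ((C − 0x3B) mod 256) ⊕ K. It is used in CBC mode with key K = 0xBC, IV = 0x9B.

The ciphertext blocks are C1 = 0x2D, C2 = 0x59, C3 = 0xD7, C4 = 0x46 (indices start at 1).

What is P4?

P4 = 0x60

CBC decryption: P_i = D(K, C_i) ⊕ C_{i−1}, with C_{0} = IV.
P4: D(K, 0x46) = 0xB7; 0xB7 ⊕ 0xD7 = 0x60.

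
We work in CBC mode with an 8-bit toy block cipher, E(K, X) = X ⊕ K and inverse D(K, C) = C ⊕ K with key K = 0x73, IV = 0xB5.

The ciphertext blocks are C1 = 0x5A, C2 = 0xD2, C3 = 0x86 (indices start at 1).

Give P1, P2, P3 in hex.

P1 = 0x9C, P2 = 0xFB, P3 = 0x27

CBC decryption: P_i = D(K, C_i) ⊕ C_{i−1}, with C_{0} = IV.
P1: D(K, 0x5A) = 0x29; 0x29 ⊕ 0xB5 = 0x9C.
P2: D(K, 0xD2) = 0xA1; 0xA1 ⊕ 0x5A = 0xFB.
P3: D(K, 0x86) = 0xF5; 0xF5 ⊕ 0xD2 = 0x27.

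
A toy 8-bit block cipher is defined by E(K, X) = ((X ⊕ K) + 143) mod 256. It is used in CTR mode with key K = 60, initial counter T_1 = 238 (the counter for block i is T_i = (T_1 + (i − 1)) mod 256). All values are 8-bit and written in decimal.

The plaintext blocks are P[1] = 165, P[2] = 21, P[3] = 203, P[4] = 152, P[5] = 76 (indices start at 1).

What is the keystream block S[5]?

CTR encryption: S_i = E(K, T_i) where T_i is the counter for block i; C_i = P_i ⊕ S_i.
C[1]: T = 238, S = E(K, T) = 97; 165 ⊕ 97 = 196.
C[2]: T = 239, S = E(K, T) = 98; 21 ⊕ 98 = 119.
C[3]: T = 240, S = E(K, T) = 91; 203 ⊕ 91 = 144.
C[4]: T = 241, S = E(K, T) = 92; 152 ⊕ 92 = 196.
C[5]: T = 242, S = E(K, T) = 93; 76 ⊕ 93 = 17.
So S[5] = 93.

93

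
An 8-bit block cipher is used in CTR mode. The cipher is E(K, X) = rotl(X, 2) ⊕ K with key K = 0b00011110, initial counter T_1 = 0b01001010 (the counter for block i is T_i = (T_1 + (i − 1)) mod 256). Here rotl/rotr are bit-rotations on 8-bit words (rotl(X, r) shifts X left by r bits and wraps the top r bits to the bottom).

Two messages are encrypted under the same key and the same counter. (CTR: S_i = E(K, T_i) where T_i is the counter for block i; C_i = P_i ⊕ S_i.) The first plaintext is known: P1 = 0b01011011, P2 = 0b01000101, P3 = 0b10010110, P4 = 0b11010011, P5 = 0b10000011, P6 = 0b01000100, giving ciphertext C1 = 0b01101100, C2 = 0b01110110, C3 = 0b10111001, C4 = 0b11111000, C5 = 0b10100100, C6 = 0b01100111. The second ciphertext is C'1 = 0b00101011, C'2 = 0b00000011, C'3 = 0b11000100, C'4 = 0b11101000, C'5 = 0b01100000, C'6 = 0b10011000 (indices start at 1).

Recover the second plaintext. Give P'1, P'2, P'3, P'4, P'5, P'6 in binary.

P'1 = 0b00011100, P'2 = 0b00110000, P'3 = 0b11101011, P'4 = 0b11000011, P'5 = 0b01000111, P'6 = 0b10111011

In CTR with a reused counter, both messages share the same keystream S_i, so C_i ⊕ C'_i = P_i ⊕ P'_i and thus P'_i = P_i ⊕ C_i ⊕ C'_i.
P'1: 0b01011011 ⊕ 0b01101100 ⊕ 0b00101011 = 0b00011100.
P'2: 0b01000101 ⊕ 0b01110110 ⊕ 0b00000011 = 0b00110000.
P'3: 0b10010110 ⊕ 0b10111001 ⊕ 0b11000100 = 0b11101011.
P'4: 0b11010011 ⊕ 0b11111000 ⊕ 0b11101000 = 0b11000011.
P'5: 0b10000011 ⊕ 0b10100100 ⊕ 0b01100000 = 0b01000111.
P'6: 0b01000100 ⊕ 0b01100111 ⊕ 0b10011000 = 0b10111011.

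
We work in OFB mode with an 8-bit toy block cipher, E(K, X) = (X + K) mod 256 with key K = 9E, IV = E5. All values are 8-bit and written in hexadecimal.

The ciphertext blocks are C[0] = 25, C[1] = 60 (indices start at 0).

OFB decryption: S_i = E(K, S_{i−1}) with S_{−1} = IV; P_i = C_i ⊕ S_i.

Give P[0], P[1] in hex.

P[0]: S = E(K, E5) = 83; 25 ⊕ 83 = A6.
P[1]: S = E(K, 83) = 21; 60 ⊕ 21 = 41.

P[0] = A6, P[1] = 41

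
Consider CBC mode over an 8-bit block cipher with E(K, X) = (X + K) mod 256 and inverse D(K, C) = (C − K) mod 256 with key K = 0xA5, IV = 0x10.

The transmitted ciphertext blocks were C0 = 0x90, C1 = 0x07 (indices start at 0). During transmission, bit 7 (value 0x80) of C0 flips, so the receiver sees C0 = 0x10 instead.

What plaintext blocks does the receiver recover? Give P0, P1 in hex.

P0 = 0x7B, P1 = 0x72

CBC decryption: P_i = D(K, C_i) ⊕ C_{i−1}, with C_{−1} = IV.
Only C0 changed, to 0x10. In CBC, a change in C_i garbles P_i and flips the same bit in P_{i+1}. Decrypting the received ciphertext:
P0: D(K, 0x10) = 0x6B; 0x6B ⊕ 0x10 = 0x7B.
P1: D(K, 0x07) = 0x62; 0x62 ⊕ 0x10 = 0x72.
Blocks that differ from the original plaintext: P0, P1.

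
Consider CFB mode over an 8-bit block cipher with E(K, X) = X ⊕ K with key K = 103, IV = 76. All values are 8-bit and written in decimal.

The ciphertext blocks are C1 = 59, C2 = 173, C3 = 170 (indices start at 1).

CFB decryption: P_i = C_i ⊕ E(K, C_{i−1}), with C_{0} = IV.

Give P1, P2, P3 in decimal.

P1 = 16, P2 = 241, P3 = 96

P1: E(K, 76) = 43; 59 ⊕ 43 = 16.
P2: E(K, 59) = 92; 173 ⊕ 92 = 241.
P3: E(K, 173) = 202; 170 ⊕ 202 = 96.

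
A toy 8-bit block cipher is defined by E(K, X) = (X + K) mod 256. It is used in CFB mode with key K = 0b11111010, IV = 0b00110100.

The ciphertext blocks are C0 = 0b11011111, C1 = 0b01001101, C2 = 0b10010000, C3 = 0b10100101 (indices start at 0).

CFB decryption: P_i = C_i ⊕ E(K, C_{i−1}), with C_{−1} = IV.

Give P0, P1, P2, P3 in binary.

P0: E(K, 0b00110100) = 0b00101110; 0b11011111 ⊕ 0b00101110 = 0b11110001.
P1: E(K, 0b11011111) = 0b11011001; 0b01001101 ⊕ 0b11011001 = 0b10010100.
P2: E(K, 0b01001101) = 0b01000111; 0b10010000 ⊕ 0b01000111 = 0b11010111.
P3: E(K, 0b10010000) = 0b10001010; 0b10100101 ⊕ 0b10001010 = 0b00101111.

P0 = 0b11110001, P1 = 0b10010100, P2 = 0b11010111, P3 = 0b00101111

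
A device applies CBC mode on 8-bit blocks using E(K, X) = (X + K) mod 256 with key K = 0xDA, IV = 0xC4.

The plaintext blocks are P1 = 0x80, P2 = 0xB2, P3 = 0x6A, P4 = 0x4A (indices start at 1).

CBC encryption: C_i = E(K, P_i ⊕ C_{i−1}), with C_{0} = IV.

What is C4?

C4 = 0x66

C1: P1 ⊕ 0xC4 = 0x44; E(K, 0x44) = 0x1E.
C2: P2 ⊕ 0x1E = 0xAC; E(K, 0xAC) = 0x86.
C3: P3 ⊕ 0x86 = 0xEC; E(K, 0xEC) = 0xC6.
C4: P4 ⊕ 0xC6 = 0x8C; E(K, 0x8C) = 0x66.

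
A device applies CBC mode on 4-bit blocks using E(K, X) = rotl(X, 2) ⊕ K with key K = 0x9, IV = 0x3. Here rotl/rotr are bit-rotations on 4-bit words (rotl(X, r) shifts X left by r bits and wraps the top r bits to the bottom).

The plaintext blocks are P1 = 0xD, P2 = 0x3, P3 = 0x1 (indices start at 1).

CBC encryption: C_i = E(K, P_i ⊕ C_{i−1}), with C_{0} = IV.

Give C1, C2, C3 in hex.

C1 = 0x2, C2 = 0xD, C3 = 0xA

C1: P1 ⊕ 0x3 = 0xE; E(K, 0xE) = 0x2.
C2: P2 ⊕ 0x2 = 0x1; E(K, 0x1) = 0xD.
C3: P3 ⊕ 0xD = 0xC; E(K, 0xC) = 0xA.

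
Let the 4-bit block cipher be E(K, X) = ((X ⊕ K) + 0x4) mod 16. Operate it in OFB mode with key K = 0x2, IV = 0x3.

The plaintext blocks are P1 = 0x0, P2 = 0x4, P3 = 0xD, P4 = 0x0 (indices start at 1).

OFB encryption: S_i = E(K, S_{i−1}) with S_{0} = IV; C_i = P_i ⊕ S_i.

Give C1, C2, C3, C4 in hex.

C1 = 0x5, C2 = 0xF, C3 = 0x0, C4 = 0x3

C1: S = E(K, 0x3) = 0x5; 0x0 ⊕ 0x5 = 0x5.
C2: S = E(K, 0x5) = 0xB; 0x4 ⊕ 0xB = 0xF.
C3: S = E(K, 0xB) = 0xD; 0xD ⊕ 0xD = 0x0.
C4: S = E(K, 0xD) = 0x3; 0x0 ⊕ 0x3 = 0x3.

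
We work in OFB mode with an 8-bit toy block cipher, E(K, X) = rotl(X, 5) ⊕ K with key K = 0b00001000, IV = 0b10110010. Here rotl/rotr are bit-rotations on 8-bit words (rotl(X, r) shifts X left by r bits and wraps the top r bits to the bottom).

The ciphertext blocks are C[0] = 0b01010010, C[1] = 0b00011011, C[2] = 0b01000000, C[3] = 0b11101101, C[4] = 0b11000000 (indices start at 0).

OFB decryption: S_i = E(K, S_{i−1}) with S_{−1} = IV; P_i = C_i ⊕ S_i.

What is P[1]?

P[1] = 0b11011000

P[0]: S = E(K, 0b10110010) = 0b01011110; 0b01010010 ⊕ 0b01011110 = 0b00001100.
P[1]: S = E(K, 0b01011110) = 0b11000011; 0b00011011 ⊕ 0b11000011 = 0b11011000.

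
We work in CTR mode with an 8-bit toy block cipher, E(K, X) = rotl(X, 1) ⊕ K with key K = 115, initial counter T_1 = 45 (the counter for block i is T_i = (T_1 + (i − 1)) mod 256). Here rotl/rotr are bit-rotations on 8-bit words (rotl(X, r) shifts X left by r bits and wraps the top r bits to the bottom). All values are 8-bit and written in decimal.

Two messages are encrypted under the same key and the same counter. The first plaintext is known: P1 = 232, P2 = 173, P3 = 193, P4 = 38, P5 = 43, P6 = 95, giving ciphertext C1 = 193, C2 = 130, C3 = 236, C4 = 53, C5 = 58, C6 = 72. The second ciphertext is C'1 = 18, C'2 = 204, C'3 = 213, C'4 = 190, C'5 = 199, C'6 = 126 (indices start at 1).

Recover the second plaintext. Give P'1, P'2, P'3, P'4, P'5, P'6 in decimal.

In CTR with a reused counter, both messages share the same keystream S_i, so C_i ⊕ C'_i = P_i ⊕ P'_i and thus P'_i = P_i ⊕ C_i ⊕ C'_i.
P'1: 232 ⊕ 193 ⊕ 18 = 59.
P'2: 173 ⊕ 130 ⊕ 204 = 227.
P'3: 193 ⊕ 236 ⊕ 213 = 248.
P'4: 38 ⊕ 53 ⊕ 190 = 173.
P'5: 43 ⊕ 58 ⊕ 199 = 214.
P'6: 95 ⊕ 72 ⊕ 126 = 105.

P'1 = 59, P'2 = 227, P'3 = 248, P'4 = 173, P'5 = 214, P'6 = 105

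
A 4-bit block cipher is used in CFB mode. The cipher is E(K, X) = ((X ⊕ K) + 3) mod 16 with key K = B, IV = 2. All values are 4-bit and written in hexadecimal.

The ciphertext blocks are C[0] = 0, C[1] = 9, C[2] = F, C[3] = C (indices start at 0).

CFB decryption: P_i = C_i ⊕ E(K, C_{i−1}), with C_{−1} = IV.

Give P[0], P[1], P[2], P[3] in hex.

P[0]: E(K, 2) = C; 0 ⊕ C = C.
P[1]: E(K, 0) = E; 9 ⊕ E = 7.
P[2]: E(K, 9) = 5; F ⊕ 5 = A.
P[3]: E(K, F) = 7; C ⊕ 7 = B.

P[0] = C, P[1] = 7, P[2] = A, P[3] = B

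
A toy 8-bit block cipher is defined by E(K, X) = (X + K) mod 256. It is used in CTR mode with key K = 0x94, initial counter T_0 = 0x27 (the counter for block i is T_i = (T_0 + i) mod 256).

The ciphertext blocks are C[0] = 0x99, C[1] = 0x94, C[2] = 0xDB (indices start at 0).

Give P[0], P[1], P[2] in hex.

CTR decryption: S_i = E(K, T_i) where T_i is the counter for block i; P_i = C_i ⊕ S_i.
P[0]: T = 0x27, S = E(K, T) = 0xBB; 0x99 ⊕ 0xBB = 0x22.
P[1]: T = 0x28, S = E(K, T) = 0xBC; 0x94 ⊕ 0xBC = 0x28.
P[2]: T = 0x29, S = E(K, T) = 0xBD; 0xDB ⊕ 0xBD = 0x66.

P[0] = 0x22, P[1] = 0x28, P[2] = 0x66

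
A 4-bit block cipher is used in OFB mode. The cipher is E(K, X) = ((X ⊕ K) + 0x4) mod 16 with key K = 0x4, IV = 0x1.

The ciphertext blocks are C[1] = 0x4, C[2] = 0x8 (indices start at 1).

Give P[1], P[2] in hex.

P[1] = 0xD, P[2] = 0x9

OFB decryption: S_i = E(K, S_{i−1}) with S_{0} = IV; P_i = C_i ⊕ S_i.
P[1]: S = E(K, 0x1) = 0x9; 0x4 ⊕ 0x9 = 0xD.
P[2]: S = E(K, 0x9) = 0x1; 0x8 ⊕ 0x1 = 0x9.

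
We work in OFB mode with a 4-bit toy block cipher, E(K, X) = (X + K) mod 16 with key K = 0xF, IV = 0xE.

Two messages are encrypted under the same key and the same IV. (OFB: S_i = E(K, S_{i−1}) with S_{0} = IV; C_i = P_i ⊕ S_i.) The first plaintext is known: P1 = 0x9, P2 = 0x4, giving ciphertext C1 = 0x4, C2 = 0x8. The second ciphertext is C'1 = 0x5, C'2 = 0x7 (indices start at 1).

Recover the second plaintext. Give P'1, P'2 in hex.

P'1 = 0x8, P'2 = 0xB

In OFB with a reused IV, both messages share the same keystream S_i, so C_i ⊕ C'_i = P_i ⊕ P'_i and thus P'_i = P_i ⊕ C_i ⊕ C'_i.
P'1: 0x9 ⊕ 0x4 ⊕ 0x5 = 0x8.
P'2: 0x4 ⊕ 0x8 ⊕ 0x7 = 0xB.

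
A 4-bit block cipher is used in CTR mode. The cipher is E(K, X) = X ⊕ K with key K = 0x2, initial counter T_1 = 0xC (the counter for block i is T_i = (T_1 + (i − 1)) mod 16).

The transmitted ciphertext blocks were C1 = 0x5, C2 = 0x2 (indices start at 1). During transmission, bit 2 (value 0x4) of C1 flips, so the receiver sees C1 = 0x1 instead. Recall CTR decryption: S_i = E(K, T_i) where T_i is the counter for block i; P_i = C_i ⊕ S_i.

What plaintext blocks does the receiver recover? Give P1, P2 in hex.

Only C1 changed, to 0x1. In CTR, a change in C_i flips the same bit in P_i only; the keystream is unaffected. Decrypting the received ciphertext:
P1: T = 0xC, S = E(K, T) = 0xE; 0x1 ⊕ 0xE = 0xF.
P2: T = 0xD, S = E(K, T) = 0xF; 0x2 ⊕ 0xF = 0xD.
Blocks that differ from the original plaintext: P1.

P1 = 0xF, P2 = 0xD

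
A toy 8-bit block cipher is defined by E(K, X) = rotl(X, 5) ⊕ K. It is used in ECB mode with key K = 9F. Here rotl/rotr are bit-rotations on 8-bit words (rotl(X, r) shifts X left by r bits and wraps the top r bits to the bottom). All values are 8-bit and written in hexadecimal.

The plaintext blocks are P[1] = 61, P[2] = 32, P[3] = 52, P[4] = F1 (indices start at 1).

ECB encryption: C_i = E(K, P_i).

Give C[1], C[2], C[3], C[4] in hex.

C[1] = B3, C[2] = D9, C[3] = D5, C[4] = A1

C[1]: E(K, 61) = B3.
C[2]: E(K, 32) = D9.
C[3]: E(K, 52) = D5.
C[4]: E(K, F1) = A1.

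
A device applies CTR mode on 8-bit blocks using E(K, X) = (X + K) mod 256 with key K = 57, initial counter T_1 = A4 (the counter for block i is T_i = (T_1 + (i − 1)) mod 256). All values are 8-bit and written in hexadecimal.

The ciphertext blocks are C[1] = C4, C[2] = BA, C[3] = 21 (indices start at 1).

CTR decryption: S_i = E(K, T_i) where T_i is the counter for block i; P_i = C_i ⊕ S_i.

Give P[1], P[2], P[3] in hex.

P[1]: T = A4, S = E(K, T) = FB; C4 ⊕ FB = 3F.
P[2]: T = A5, S = E(K, T) = FC; BA ⊕ FC = 46.
P[3]: T = A6, S = E(K, T) = FD; 21 ⊕ FD = DC.

P[1] = 3F, P[2] = 46, P[3] = DC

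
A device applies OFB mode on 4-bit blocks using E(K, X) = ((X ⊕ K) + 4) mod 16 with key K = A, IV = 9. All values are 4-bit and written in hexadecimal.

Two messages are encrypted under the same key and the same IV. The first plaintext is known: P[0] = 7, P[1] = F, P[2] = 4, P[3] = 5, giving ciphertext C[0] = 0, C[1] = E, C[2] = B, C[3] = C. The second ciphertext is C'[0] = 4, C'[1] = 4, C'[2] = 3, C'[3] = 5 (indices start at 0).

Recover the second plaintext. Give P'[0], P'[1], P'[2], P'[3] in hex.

In OFB with a reused IV, both messages share the same keystream S_i, so C_i ⊕ C'_i = P_i ⊕ P'_i and thus P'_i = P_i ⊕ C_i ⊕ C'_i.
P'[0]: 7 ⊕ 0 ⊕ 4 = 3.
P'[1]: F ⊕ E ⊕ 4 = 5.
P'[2]: 4 ⊕ B ⊕ 3 = C.
P'[3]: 5 ⊕ C ⊕ 5 = C.

P'[0] = 3, P'[1] = 5, P'[2] = C, P'[3] = C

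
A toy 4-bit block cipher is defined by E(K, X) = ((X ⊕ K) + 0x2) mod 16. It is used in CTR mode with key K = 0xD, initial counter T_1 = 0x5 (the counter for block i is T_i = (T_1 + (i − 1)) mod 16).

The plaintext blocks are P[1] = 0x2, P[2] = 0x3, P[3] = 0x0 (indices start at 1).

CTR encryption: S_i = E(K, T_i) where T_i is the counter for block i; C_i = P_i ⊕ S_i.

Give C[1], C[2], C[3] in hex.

C[1] = 0x8, C[2] = 0xE, C[3] = 0xC

C[1]: T = 0x5, S = E(K, T) = 0xA; 0x2 ⊕ 0xA = 0x8.
C[2]: T = 0x6, S = E(K, T) = 0xD; 0x3 ⊕ 0xD = 0xE.
C[3]: T = 0x7, S = E(K, T) = 0xC; 0x0 ⊕ 0xC = 0xC.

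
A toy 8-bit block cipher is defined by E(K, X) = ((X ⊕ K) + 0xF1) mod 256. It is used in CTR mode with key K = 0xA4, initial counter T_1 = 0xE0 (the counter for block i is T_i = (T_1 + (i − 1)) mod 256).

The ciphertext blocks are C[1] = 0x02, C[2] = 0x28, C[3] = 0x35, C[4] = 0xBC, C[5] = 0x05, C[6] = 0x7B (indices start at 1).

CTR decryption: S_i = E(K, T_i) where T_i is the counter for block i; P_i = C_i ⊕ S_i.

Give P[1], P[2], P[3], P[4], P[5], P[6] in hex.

P[1]: T = 0xE0, S = E(K, T) = 0x35; 0x02 ⊕ 0x35 = 0x37.
P[2]: T = 0xE1, S = E(K, T) = 0x36; 0x28 ⊕ 0x36 = 0x1E.
P[3]: T = 0xE2, S = E(K, T) = 0x37; 0x35 ⊕ 0x37 = 0x02.
P[4]: T = 0xE3, S = E(K, T) = 0x38; 0xBC ⊕ 0x38 = 0x84.
P[5]: T = 0xE4, S = E(K, T) = 0x31; 0x05 ⊕ 0x31 = 0x34.
P[6]: T = 0xE5, S = E(K, T) = 0x32; 0x7B ⊕ 0x32 = 0x49.

P[1] = 0x37, P[2] = 0x1E, P[3] = 0x02, P[4] = 0x84, P[5] = 0x34, P[6] = 0x49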